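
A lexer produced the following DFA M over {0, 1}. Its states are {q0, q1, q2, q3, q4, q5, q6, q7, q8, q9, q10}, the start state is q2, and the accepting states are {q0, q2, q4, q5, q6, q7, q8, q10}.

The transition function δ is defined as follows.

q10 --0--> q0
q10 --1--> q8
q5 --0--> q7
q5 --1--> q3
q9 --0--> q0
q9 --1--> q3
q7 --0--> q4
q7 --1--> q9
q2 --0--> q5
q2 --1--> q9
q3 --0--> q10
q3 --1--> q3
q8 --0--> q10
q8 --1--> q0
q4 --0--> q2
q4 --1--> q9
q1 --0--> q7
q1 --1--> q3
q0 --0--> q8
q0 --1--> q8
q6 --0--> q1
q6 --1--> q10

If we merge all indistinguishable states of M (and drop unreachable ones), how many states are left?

3

First remove the unreachable states {q1,q6}; 9 states remain.
Initial partition by acceptance: {q0,q2,q4,q5,q7,q8,q10} | {q3,q9}.
Refine {q0,q2,q4,q5,q7,q8,q10} on symbol 1: members go to different blocks, giving {q2,q4,q5,q7} and {q0,q8,q10}.
Stable partition: {q2,q4,q5,q7} | {q3,q9} | {q0,q8,q10} — 3 equivalence classes.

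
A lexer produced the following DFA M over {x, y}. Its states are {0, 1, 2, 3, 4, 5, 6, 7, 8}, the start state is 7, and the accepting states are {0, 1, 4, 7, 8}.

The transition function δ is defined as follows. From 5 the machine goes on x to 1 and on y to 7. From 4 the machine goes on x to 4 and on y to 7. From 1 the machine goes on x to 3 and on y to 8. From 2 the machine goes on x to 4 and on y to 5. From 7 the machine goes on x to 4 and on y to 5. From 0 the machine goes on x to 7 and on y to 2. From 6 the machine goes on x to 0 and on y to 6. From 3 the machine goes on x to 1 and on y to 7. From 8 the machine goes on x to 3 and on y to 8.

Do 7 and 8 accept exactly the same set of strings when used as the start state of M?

First remove the unreachable states {0,2,6}; 6 states remain.
P0 = {1,4,7,8} | {3,5}.
Refine {1,4,7,8} on symbol x: members go to different blocks, giving {1,8} and {4,7}.
Split {4,7} by δ(·,y) → {4} and {7}.
Stable partition: {1,8} | {3,5} | {4} | {7} — 4 equivalence classes.
7 and 8 end up in different blocks, so they are distinguishable. For instance, the string 'x' is accepted from only 7.

No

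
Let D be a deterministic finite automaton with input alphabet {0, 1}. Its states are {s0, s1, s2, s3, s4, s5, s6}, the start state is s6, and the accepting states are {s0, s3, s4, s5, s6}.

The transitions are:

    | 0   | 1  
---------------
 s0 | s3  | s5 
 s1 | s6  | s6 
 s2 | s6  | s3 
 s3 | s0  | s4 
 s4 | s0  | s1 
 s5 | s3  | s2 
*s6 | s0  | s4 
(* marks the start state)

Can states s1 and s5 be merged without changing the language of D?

Start with accepting vs non-accepting: {s0,s3,s4,s5,s6} | {s1,s2}.
Refine {s0,s3,s4,s5,s6} on symbol 1: members go to different blocks, giving {s0,s3,s6} and {s4,s5}.
The partition is now stable with 3 blocks: {s0,s3,s6} | {s1,s2} | {s4,s5}.
s1 and s5 end up in different blocks, so they are distinguishable. For instance, the string 'ε' is accepted from only s5.

No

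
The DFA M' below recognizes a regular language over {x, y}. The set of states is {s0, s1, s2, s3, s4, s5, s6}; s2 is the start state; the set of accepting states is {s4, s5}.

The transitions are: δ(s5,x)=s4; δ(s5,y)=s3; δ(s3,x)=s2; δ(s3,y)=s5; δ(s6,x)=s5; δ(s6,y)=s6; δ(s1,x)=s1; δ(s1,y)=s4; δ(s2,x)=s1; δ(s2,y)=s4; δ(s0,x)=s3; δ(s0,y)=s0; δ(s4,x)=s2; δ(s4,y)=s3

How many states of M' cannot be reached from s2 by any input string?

Starting at s2 and following transitions, the reachable set is {s1, s2, s3, s4, s5}. That leaves s0, s6 unreachable — 2 in total.

2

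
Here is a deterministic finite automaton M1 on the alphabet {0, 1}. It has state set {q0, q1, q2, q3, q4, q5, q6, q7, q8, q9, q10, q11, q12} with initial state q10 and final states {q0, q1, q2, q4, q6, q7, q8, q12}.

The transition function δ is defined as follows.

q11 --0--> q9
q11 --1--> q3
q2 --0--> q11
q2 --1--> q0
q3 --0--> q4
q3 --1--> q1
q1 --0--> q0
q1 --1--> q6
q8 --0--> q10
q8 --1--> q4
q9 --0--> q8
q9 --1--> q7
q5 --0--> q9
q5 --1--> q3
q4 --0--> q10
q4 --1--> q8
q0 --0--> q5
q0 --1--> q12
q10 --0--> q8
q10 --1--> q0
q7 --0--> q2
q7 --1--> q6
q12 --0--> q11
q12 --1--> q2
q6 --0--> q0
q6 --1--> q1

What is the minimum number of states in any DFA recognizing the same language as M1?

Every state is reachable, so we keep all 13.
P0 = {q0,q1,q2,q4,q6,q7,q8,q12} | {q3,q5,q9,q10,q11}.
Split {q0,q1,q2,q4,q6,q7,q8,q12} by δ(·,0) → {q0,q2,q4,q8,q12} and {q1,q6,q7}.
Split {q3,q5,q9,q10,q11} by δ(·,0) → {q3,q9,q10} and {q5,q11}.
Refine {q0,q2,q4,q8,q12} on symbol 0: members go to different blocks, giving {q0,q2,q12} and {q4,q8}.
Split {q3,q9,q10} by δ(·,1) → {q3,q9} and {q10}.
Stable partition: {q0,q2,q12} | {q3,q9} | {q1,q6,q7} | {q5,q11} | {q4,q8} | {q10} — 6 equivalence classes.

6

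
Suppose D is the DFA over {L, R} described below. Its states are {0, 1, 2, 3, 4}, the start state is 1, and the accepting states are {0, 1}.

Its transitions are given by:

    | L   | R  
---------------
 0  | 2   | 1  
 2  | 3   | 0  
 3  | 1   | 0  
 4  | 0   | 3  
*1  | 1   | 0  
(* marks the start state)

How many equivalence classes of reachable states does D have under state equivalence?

States {4} cannot be reached from the start state, so discard them.
P0 = {0,1} | {2,3}.
Refine {0,1} on symbol L: members go to different blocks, giving {0} and {1}.
Refine {2,3} on symbol L: members go to different blocks, giving {2} and {3}.
The partition is now stable with 4 blocks: {0} | {2} | {1} | {3}.

4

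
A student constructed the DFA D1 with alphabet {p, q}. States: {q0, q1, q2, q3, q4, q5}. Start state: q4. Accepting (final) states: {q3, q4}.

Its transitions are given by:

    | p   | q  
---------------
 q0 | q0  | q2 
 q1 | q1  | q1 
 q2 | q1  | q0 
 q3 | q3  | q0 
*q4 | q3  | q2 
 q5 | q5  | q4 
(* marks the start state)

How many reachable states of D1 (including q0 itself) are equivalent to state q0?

3

First remove the unreachable states {q5}; 5 states remain.
P0 = {q3,q4} | {q0,q1,q2}.
No further refinement is possible. Final partition (2 blocks): {q3,q4} | {q0,q1,q2}.
The equivalence class containing q0 is {q0,q1,q2}, of size 3.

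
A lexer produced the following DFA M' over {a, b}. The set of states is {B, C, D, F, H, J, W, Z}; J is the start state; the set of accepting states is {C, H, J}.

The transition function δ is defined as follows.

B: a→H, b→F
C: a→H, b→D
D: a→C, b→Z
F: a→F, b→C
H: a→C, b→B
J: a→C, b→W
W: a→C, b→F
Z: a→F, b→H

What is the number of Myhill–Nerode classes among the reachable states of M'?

3

All states are reachable from the start state.
Start with accepting vs non-accepting: {C,H,J} | {B,D,F,W,Z}.
On input a, block {B,D,F,W,Z} splits into {B,D,W} and {F,Z}.
The partition is now stable with 3 blocks: {C,H,J} | {B,D,W} | {F,Z}.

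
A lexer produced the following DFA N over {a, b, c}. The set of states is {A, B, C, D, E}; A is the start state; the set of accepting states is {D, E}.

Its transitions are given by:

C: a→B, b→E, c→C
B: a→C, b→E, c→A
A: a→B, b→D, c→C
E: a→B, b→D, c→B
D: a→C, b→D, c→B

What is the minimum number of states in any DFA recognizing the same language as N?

2

All states are reachable from the start state.
Initial partition by acceptance: {D,E} | {A,B,C}.
The partition is now stable with 2 blocks: {D,E} | {A,B,C}.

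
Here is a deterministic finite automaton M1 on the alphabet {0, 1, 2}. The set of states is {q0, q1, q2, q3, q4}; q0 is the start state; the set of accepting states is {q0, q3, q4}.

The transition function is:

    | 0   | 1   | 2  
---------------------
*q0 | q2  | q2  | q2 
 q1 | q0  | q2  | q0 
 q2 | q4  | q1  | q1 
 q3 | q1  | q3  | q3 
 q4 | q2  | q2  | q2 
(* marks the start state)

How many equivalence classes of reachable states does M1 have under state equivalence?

3

Reachable states from the start: {q0,q1,q2,q4}. Unreachable: {q3} — drop them.
Initial partition by acceptance: {q0,q4} | {q1,q2}.
Refine {q1,q2} on symbol 2: members go to different blocks, giving {q1} and {q2}.
The partition is now stable with 3 blocks: {q0,q4} | {q1} | {q2}.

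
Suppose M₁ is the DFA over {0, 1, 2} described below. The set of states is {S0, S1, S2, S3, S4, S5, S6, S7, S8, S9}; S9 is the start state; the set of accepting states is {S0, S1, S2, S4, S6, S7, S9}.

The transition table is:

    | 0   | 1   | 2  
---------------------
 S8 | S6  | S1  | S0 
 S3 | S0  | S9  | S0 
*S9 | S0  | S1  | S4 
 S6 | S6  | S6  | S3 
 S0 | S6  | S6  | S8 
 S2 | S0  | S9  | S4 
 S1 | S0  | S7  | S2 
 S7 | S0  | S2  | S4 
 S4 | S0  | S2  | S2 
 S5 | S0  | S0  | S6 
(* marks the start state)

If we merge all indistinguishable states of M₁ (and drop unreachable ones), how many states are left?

3

Reachable states from the start: {S0,S1,S2,S3,S4,S6,S7,S8,S9}. Unreachable: {S5} — drop them.
Start with accepting vs non-accepting: {S0,S1,S2,S4,S6,S7,S9} | {S3,S8}.
Refine {S0,S1,S2,S4,S6,S7,S9} on symbol 2: members go to different blocks, giving {S1,S2,S4,S7,S9} and {S0,S6}.
Stable partition: {S1,S2,S4,S7,S9} | {S3,S8} | {S0,S6} — 3 equivalence classes.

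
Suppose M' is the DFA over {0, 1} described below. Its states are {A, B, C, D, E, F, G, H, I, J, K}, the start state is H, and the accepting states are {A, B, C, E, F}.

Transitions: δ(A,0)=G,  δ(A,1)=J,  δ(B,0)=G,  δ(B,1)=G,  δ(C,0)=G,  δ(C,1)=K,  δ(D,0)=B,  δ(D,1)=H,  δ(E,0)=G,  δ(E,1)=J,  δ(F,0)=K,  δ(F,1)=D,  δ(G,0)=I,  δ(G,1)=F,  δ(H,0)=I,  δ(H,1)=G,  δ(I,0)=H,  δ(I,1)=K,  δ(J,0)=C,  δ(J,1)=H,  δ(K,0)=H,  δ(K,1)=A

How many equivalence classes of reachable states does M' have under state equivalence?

5

First remove the unreachable states {E}; 10 states remain.
P0 = {A,B,C,F} | {D,G,H,I,J,K}.
Split {D,G,H,I,J,K} by δ(·,0) → {G,H,I,K} and {D,J}.
Refine {A,B,C,F} on symbol 1: members go to different blocks, giving {A,F} and {B,C}.
On input 1, block {G,H,I,K} splits into {G,K} and {H,I}.
The partition is now stable with 5 blocks: {A,F} | {G,K} | {D,J} | {B,C} | {H,I}.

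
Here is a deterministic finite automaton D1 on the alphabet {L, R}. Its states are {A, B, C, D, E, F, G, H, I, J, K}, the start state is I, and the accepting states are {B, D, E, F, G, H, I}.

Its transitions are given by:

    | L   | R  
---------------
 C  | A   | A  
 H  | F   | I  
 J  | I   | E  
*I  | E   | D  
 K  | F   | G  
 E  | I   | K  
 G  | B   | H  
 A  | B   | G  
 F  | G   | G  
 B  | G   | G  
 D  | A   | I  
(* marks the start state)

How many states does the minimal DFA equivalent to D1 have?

Reachable states from the start: {A,B,D,E,F,G,H,I,K}. Unreachable: {C,J} — drop them.
Start with accepting vs non-accepting: {B,D,E,F,G,H,I} | {A,K}.
Refine {B,D,E,F,G,H,I} on symbol L: members go to different blocks, giving {B,E,F,G,H,I} and {D}.
On input R, block {B,E,F,G,H,I} splits into {B,F,G,H} and {E} and {I}.
Split {B,F,G,H} by δ(·,R) → {B,F,G} and {H}.
On input R, block {B,F,G} splits into {B,F} and {G}.
No further refinement is possible. Final partition (7 blocks): {B,F} | {A,K} | {D} | {E} | {I} | {H} | {G}.

7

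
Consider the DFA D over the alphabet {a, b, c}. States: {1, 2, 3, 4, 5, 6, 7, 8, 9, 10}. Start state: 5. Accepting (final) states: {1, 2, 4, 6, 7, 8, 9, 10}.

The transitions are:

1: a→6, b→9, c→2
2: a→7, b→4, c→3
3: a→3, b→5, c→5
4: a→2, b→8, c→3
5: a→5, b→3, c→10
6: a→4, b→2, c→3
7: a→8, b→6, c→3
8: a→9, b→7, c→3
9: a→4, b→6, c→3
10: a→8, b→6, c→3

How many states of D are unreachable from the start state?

1

Starting at 5 and following transitions, the reachable set is {2, 3, 4, 5, 6, 7, 8, 9, 10}. That leaves 1 unreachable — 1 in total.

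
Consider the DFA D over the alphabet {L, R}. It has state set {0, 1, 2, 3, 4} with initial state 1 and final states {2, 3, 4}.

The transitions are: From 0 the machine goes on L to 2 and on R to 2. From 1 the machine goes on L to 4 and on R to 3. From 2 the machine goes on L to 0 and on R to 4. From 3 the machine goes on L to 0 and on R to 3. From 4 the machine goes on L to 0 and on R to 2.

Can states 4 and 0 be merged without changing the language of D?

No

All states are reachable from the start state.
Start with accepting vs non-accepting: {2,3,4} | {0,1}.
The partition is now stable with 2 blocks: {2,3,4} | {0,1}.
4 and 0 end up in different blocks, so they are distinguishable. For instance, the string 'ε' is accepted from only 4.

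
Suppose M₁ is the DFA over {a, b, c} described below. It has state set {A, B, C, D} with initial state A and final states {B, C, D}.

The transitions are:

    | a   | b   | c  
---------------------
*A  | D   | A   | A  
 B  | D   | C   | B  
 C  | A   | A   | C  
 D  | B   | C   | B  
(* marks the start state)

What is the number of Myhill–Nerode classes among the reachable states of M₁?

3

Initial partition by acceptance: {B,C,D} | {A}.
On input a, block {B,C,D} splits into {B,D} and {C}.
The partition is now stable with 3 blocks: {B,D} | {A} | {C}.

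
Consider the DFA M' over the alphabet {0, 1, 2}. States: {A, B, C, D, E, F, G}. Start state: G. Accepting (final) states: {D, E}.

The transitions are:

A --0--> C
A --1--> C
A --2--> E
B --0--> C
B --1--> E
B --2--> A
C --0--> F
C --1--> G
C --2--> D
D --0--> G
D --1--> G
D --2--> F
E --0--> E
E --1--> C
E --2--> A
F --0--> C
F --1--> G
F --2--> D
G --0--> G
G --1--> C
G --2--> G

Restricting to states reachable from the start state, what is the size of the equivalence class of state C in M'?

2

Reachable states from the start: {C,D,F,G}. Unreachable: {A,B,E} — drop them.
P0 = {D} | {C,F,G}.
On input 2, block {C,F,G} splits into {C,F} and {G}.
No further refinement is possible. Final partition (3 blocks): {D} | {C,F} | {G}.
State C belongs to the block {C,F}, which has 2 states.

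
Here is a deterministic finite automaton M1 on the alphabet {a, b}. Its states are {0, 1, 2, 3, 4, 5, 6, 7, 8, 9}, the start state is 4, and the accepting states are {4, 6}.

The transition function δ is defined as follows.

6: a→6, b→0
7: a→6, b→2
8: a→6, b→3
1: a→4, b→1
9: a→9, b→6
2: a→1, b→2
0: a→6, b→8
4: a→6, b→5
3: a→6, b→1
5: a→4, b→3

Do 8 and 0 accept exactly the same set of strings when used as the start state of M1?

Yes

States {2,7,9} cannot be reached from the start state, so discard them.
Initial partition by acceptance: {4,6} | {0,1,3,5,8}.
No further refinement is possible. Final partition (2 blocks): {4,6} | {0,1,3,5,8}.
8 and 0 lie in the same block of the stable partition, so they are equivalent — no string distinguishes them.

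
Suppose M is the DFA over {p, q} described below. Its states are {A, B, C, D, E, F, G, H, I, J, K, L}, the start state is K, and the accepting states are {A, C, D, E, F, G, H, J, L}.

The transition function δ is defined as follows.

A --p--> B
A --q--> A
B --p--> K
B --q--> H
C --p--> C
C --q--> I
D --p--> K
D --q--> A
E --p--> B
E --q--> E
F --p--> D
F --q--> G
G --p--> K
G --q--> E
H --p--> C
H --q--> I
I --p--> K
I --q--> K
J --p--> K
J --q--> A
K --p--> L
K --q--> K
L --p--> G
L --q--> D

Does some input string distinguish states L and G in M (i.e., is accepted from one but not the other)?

Yes

First remove the unreachable states {F,J}; 10 states remain.
P0 = {A,C,D,E,G,H,L} | {B,I,K}.
Split {A,C,D,E,G,H,L} by δ(·,p) → {A,D,E,G} and {C,H,L}.
Split {B,I,K} by δ(·,p) → {B,I} and {K}.
Refine {A,D,E,G} on symbol p: members go to different blocks, giving {A,E} and {D,G}.
Refine {B,I} on symbol q: members go to different blocks, giving {B} and {I}.
Refine {C,H,L} on symbol p: members go to different blocks, giving {C,H} and {L}.
Stable partition: {A,E} | {B} | {C,H} | {K} | {D,G} | {I} | {L} — 7 equivalence classes.
L and G end up in different blocks, so they are distinguishable. For instance, the string 'p' is accepted from only L.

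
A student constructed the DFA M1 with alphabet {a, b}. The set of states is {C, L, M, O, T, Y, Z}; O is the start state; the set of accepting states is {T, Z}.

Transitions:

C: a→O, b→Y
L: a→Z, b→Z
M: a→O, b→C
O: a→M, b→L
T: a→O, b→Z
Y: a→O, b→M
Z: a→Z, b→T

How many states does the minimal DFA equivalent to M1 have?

Every state is reachable, so we keep all 7.
Initial partition by acceptance: {T,Z} | {C,L,M,O,Y}.
Split {T,Z} by δ(·,a) → {Z} and {T}.
Split {C,L,M,O,Y} by δ(·,a) → {C,M,O,Y} and {L}.
On input b, block {C,M,O,Y} splits into {C,M,Y} and {O}.
Stable partition: {Z} | {C,M,Y} | {T} | {L} | {O} — 5 equivalence classes.

5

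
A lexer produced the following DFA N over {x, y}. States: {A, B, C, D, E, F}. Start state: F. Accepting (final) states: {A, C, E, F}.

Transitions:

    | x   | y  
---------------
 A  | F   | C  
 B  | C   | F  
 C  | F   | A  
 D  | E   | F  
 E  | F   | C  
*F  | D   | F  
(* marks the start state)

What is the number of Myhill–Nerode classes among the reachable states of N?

First remove the unreachable states {B}; 5 states remain.
Start with accepting vs non-accepting: {A,C,E,F} | {D}.
On input x, block {A,C,E,F} splits into {A,C,E} and {F}.
Stable partition: {A,C,E} | {D} | {F} — 3 equivalence classes.

3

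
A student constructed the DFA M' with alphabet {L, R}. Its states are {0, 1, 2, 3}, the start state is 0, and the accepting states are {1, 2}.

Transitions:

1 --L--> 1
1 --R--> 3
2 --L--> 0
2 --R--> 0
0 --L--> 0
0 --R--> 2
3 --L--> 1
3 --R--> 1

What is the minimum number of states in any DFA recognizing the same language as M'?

States {1,3} cannot be reached from the start state, so discard them.
P0 = {2} | {0}.
Stable partition: {2} | {0} — 2 equivalence classes.

2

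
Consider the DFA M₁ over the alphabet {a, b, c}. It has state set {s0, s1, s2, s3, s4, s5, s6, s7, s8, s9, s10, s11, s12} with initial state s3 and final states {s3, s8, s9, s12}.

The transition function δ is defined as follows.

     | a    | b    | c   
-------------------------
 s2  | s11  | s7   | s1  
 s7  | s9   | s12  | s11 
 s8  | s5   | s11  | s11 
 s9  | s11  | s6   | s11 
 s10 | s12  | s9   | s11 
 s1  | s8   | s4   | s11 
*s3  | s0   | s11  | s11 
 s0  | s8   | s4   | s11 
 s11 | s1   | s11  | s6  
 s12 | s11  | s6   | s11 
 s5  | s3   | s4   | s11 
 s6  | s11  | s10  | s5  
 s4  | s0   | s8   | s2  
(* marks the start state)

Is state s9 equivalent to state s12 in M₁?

Yes

All states are reachable from the start state.
Initial partition by acceptance: {s3,s8,s9,s12} | {s0,s1,s2,s4,s5,s6,s7,s10,s11}.
Refine {s0,s1,s2,s4,s5,s6,s7,s10,s11} on symbol a: members go to different blocks, giving {s0,s1,s5,s7,s10} and {s2,s4,s6,s11}.
On input a, block {s3,s8,s9,s12} splits into {s3,s8} and {s9,s12}.
Split {s0,s1,s5,s7,s10} by δ(·,a) → {s0,s1,s5} and {s7,s10}.
Refine {s2,s4,s6,s11} on symbol a: members go to different blocks, giving {s2,s6} and {s4,s11}.
On input b, block {s4,s11} splits into {s4} and {s11}.
No further refinement is possible. Final partition (7 blocks): {s3,s8} | {s0,s1,s5} | {s2,s6} | {s9,s12} | {s7,s10} | {s4} | {s11}.
s9 and s12 lie in the same block of the stable partition, so they are equivalent — no string distinguishes them.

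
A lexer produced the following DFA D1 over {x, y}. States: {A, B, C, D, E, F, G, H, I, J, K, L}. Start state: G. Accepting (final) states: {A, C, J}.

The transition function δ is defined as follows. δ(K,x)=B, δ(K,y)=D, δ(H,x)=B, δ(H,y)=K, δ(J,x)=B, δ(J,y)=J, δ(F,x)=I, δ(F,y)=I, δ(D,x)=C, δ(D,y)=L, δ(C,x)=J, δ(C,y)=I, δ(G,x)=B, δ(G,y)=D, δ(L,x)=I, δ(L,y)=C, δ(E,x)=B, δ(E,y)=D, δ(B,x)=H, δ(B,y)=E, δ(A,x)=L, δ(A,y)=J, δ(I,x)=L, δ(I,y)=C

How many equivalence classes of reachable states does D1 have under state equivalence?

6

First remove the unreachable states {A,F}; 10 states remain.
Start with accepting vs non-accepting: {C,J} | {B,D,E,G,H,I,K,L}.
Split {C,J} by δ(·,x) → {C} and {J}.
Refine {B,D,E,G,H,I,K,L} on symbol x: members go to different blocks, giving {B,E,G,H,I,K,L} and {D}.
Refine {B,E,G,H,I,K,L} on symbol y: members go to different blocks, giving {E,G,K} and {B,H} and {I,L}.
No further refinement is possible. Final partition (6 blocks): {C} | {E,G,K} | {J} | {D} | {B,H} | {I,L}.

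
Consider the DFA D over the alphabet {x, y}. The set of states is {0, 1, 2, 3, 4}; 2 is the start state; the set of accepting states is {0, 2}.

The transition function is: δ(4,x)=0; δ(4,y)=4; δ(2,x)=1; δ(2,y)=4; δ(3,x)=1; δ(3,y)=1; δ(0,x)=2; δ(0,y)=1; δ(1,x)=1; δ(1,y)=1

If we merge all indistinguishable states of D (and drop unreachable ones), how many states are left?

4

Reachable states from the start: {0,1,2,4}. Unreachable: {3} — drop them.
Start with accepting vs non-accepting: {0,2} | {1,4}.
Refine {0,2} on symbol x: members go to different blocks, giving {0} and {2}.
Refine {1,4} on symbol x: members go to different blocks, giving {1} and {4}.
No further refinement is possible. Final partition (4 blocks): {0} | {1} | {2} | {4}.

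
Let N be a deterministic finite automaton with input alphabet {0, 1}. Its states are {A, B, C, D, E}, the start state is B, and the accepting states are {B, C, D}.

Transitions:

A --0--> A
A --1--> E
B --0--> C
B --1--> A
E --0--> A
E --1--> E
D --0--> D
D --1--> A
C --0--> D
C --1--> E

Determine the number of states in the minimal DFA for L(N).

Every state is reachable, so we keep all 5.
Initial partition by acceptance: {B,C,D} | {A,E}.
Stable partition: {B,C,D} | {A,E} — 2 equivalence classes.

2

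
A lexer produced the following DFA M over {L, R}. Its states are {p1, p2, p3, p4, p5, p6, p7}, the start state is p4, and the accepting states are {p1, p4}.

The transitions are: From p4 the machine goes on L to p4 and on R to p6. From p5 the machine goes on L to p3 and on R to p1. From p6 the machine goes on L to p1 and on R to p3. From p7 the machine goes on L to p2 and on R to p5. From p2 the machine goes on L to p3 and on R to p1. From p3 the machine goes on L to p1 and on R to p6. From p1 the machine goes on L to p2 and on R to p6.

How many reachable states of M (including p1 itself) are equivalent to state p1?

1

First remove the unreachable states {p5,p7}; 5 states remain.
Start with accepting vs non-accepting: {p1,p4} | {p2,p3,p6}.
Split {p1,p4} by δ(·,L) → {p1} and {p4}.
On input L, block {p2,p3,p6} splits into {p3,p6} and {p2}.
Stable partition: {p1} | {p3,p6} | {p4} | {p2} — 4 equivalence classes.
The equivalence class containing p1 is {p1}, of size 1.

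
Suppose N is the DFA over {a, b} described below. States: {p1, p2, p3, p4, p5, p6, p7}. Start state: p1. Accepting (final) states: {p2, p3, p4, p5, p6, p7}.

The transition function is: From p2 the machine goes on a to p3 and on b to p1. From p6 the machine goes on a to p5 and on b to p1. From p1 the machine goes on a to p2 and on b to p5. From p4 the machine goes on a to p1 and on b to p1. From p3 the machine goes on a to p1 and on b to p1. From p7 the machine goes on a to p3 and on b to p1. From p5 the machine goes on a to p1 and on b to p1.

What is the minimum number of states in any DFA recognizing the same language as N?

Reachable states from the start: {p1,p2,p3,p5}. Unreachable: {p4,p6,p7} — drop them.
Start with accepting vs non-accepting: {p2,p3,p5} | {p1}.
Refine {p2,p3,p5} on symbol a: members go to different blocks, giving {p3,p5} and {p2}.
The partition is now stable with 3 blocks: {p3,p5} | {p1} | {p2}.

3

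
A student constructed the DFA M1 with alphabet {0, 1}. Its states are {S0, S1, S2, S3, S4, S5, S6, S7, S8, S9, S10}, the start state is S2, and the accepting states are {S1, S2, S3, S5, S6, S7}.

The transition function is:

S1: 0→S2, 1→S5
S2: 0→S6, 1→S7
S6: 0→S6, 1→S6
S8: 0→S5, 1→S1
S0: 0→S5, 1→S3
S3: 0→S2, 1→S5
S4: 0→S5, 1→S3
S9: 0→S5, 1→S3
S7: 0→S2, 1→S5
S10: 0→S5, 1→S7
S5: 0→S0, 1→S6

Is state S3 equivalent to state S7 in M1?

First remove the unreachable states {S1,S4,S8,S9,S10}; 6 states remain.
Initial partition by acceptance: {S2,S3,S5,S6,S7} | {S0}.
Refine {S2,S3,S5,S6,S7} on symbol 0: members go to different blocks, giving {S2,S3,S6,S7} and {S5}.
On input 1, block {S2,S3,S6,S7} splits into {S2,S6} and {S3,S7}.
On input 1, block {S2,S6} splits into {S2} and {S6}.
No further refinement is possible. Final partition (5 blocks): {S2} | {S0} | {S5} | {S3,S7} | {S6}.
S3 and S7 lie in the same block of the stable partition, so they are equivalent — no string distinguishes them.

Yes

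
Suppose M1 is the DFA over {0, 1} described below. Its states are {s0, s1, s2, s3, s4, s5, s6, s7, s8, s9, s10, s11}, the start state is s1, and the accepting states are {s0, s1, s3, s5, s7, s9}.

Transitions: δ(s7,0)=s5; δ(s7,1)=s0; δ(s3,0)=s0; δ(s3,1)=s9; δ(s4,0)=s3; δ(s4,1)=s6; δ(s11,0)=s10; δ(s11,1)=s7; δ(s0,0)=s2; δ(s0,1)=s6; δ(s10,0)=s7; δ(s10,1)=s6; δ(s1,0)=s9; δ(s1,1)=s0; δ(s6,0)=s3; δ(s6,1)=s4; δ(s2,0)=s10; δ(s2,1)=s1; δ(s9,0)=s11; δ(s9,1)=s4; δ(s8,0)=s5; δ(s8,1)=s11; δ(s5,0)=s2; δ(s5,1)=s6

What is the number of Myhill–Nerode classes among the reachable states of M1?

States {s8} cannot be reached from the start state, so discard them.
Initial partition by acceptance: {s0,s1,s3,s5,s7,s9} | {s2,s4,s6,s10,s11}.
On input 0, block {s0,s1,s3,s5,s7,s9} splits into {s0,s5,s9} and {s1,s3,s7}.
Split {s2,s4,s6,s10,s11} by δ(·,0) → {s4,s6,s10} and {s2,s11}.
No further refinement is possible. Final partition (4 blocks): {s0,s5,s9} | {s4,s6,s10} | {s1,s3,s7} | {s2,s11}.

4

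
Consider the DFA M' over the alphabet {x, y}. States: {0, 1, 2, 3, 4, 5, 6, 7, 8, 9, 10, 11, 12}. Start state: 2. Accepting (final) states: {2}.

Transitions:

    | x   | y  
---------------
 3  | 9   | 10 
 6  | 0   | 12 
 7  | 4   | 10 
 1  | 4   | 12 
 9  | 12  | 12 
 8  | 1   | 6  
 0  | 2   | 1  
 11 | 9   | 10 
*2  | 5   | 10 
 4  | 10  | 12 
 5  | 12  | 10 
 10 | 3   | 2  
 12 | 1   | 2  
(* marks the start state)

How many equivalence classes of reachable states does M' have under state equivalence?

Reachable states from the start: {1,2,3,4,5,9,10,12}. Unreachable: {0,6,7,8,11} — drop them.
Initial partition by acceptance: {2} | {1,3,4,5,9,10,12}.
On input y, block {1,3,4,5,9,10,12} splits into {1,3,4,5,9} and {10,12}.
On input x, block {1,3,4,5,9} splits into {4,5,9} and {1,3}.
The partition is now stable with 4 blocks: {2} | {4,5,9} | {10,12} | {1,3}.

4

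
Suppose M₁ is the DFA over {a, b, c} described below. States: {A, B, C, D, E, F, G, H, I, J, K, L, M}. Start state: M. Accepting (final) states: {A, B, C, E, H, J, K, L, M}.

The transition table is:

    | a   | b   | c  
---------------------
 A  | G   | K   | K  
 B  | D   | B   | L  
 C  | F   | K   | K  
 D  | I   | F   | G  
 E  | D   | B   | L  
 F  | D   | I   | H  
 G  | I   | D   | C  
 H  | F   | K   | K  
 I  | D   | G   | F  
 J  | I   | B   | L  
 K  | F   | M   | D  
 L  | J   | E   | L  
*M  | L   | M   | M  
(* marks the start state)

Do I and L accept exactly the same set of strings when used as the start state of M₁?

First remove the unreachable states {A}; 12 states remain.
P0 = {B,C,E,H,J,K,L,M} | {D,F,G,I}.
Split {B,C,E,H,J,K,L,M} by δ(·,a) → {B,C,E,H,J,K} and {L,M}.
Refine {B,C,E,H,J,K} on symbol b: members go to different blocks, giving {B,C,E,H,J} and {K}.
Split {B,C,E,H,J} by δ(·,b) → {B,E,J} and {C,H}.
On input c, block {D,F,G,I} splits into {D,I} and {F,G}.
Refine {L,M} on symbol a: members go to different blocks, giving {L} and {M}.
Stable partition: {B,E,J} | {D,I} | {L} | {K} | {C,H} | {F,G} | {M} — 7 equivalence classes.
I and L end up in different blocks, so they are distinguishable. For instance, the string 'ε' is accepted from only L.

No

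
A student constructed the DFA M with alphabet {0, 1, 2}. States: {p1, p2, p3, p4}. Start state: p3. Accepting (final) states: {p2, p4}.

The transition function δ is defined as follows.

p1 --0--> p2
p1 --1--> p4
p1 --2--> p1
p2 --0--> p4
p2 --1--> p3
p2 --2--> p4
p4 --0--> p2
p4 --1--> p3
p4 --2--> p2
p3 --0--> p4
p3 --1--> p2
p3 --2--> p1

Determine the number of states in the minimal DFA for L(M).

Start with accepting vs non-accepting: {p2,p4} | {p1,p3}.
No further refinement is possible. Final partition (2 blocks): {p2,p4} | {p1,p3}.

2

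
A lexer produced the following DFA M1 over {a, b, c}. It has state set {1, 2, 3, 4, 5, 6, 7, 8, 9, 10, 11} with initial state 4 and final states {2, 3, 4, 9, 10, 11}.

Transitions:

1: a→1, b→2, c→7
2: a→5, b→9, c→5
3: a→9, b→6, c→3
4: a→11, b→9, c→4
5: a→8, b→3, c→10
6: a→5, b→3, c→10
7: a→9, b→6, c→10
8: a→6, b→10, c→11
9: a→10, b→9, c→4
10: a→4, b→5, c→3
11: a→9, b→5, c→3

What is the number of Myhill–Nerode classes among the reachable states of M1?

First remove the unreachable states {1,2,7}; 8 states remain.
Initial partition by acceptance: {3,4,9,10,11} | {5,6,8}.
Refine {3,4,9,10,11} on symbol b: members go to different blocks, giving {3,10,11} and {4,9}.
Stable partition: {3,10,11} | {5,6,8} | {4,9} — 3 equivalence classes.

3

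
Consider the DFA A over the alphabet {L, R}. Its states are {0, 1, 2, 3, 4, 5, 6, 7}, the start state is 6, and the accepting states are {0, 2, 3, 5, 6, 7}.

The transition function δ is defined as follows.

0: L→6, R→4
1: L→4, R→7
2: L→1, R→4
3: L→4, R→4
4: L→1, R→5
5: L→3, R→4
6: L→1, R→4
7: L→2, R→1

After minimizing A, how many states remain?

States {0} cannot be reached from the start state, so discard them.
P0 = {2,3,5,6,7} | {1,4}.
On input L, block {2,3,5,6,7} splits into {2,3,6} and {5,7}.
Stable partition: {2,3,6} | {1,4} | {5,7} — 3 equivalence classes.

3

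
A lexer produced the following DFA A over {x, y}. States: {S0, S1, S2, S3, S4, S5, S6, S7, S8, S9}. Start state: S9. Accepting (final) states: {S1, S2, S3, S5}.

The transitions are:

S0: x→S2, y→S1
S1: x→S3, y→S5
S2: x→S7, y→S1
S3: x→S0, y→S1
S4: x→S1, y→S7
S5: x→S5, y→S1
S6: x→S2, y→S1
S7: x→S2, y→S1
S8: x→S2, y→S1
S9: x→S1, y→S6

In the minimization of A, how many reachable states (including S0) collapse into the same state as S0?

3

First remove the unreachable states {S4,S8}; 8 states remain.
P0 = {S1,S2,S3,S5} | {S0,S6,S7,S9}.
On input x, block {S1,S2,S3,S5} splits into {S1,S5} and {S2,S3}.
Split {S1,S5} by δ(·,x) → {S1} and {S5}.
Split {S0,S6,S7,S9} by δ(·,x) → {S0,S6,S7} and {S9}.
Stable partition: {S1} | {S0,S6,S7} | {S2,S3} | {S5} | {S9} — 5 equivalence classes.
The equivalence class containing S0 is {S0,S6,S7}, of size 3.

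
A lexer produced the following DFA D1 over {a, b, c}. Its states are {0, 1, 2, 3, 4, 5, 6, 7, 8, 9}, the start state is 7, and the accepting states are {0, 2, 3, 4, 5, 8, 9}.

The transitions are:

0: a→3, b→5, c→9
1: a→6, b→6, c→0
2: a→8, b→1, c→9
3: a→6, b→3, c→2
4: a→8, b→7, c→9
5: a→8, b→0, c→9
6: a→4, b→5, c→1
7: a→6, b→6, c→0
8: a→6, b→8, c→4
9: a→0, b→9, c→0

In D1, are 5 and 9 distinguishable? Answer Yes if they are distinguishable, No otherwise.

Yes

All states are reachable from the start state.
P0 = {0,2,3,4,5,8,9} | {1,6,7}.
Refine {0,2,3,4,5,8,9} on symbol a: members go to different blocks, giving {0,2,4,5,9} and {3,8}.
On input a, block {0,2,4,5,9} splits into {0,2,4,5} and {9}.
Split {0,2,4,5} by δ(·,b) → {0,5} and {2,4}.
Split {1,6,7} by δ(·,a) → {1,7} and {6}.
The partition is now stable with 6 blocks: {0,5} | {1,7} | {3,8} | {9} | {2,4} | {6}.
5 and 9 end up in different blocks, so they are distinguishable. For instance, the string 'aa' is accepted from only 9.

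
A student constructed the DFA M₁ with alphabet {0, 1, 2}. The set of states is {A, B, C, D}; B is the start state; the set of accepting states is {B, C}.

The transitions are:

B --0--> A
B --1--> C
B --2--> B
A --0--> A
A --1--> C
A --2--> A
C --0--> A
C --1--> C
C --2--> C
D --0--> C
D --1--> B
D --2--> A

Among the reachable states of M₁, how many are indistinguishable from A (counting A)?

States {D} cannot be reached from the start state, so discard them.
P0 = {B,C} | {A}.
No further refinement is possible. Final partition (2 blocks): {B,C} | {A}.
The equivalence class containing A is {A}, of size 1.

1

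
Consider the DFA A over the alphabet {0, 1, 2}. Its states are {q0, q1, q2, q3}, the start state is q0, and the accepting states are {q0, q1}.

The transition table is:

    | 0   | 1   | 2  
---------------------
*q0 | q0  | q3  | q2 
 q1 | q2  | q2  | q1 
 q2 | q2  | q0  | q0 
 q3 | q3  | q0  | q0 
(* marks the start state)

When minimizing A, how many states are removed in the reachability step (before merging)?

1

No path from q0 leads to q1; the other 3 states are all reachable.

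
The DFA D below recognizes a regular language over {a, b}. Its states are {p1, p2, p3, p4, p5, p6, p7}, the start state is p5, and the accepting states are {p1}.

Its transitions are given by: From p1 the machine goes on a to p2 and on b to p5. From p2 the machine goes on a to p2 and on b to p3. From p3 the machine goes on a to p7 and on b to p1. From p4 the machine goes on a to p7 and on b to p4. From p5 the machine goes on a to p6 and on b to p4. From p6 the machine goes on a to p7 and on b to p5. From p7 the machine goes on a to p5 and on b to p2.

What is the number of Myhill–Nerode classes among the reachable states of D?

All states are reachable from the start state.
Start with accepting vs non-accepting: {p1} | {p2,p3,p4,p5,p6,p7}.
On input b, block {p2,p3,p4,p5,p6,p7} splits into {p2,p4,p5,p6,p7} and {p3}.
On input b, block {p2,p4,p5,p6,p7} splits into {p4,p5,p6,p7} and {p2}.
On input b, block {p4,p5,p6,p7} splits into {p4,p5,p6} and {p7}.
On input a, block {p4,p5,p6} splits into {p4,p6} and {p5}.
On input b, block {p4,p6} splits into {p4} and {p6}.
No further refinement is possible. Final partition (7 blocks): {p1} | {p4} | {p3} | {p2} | {p7} | {p5} | {p6}.

7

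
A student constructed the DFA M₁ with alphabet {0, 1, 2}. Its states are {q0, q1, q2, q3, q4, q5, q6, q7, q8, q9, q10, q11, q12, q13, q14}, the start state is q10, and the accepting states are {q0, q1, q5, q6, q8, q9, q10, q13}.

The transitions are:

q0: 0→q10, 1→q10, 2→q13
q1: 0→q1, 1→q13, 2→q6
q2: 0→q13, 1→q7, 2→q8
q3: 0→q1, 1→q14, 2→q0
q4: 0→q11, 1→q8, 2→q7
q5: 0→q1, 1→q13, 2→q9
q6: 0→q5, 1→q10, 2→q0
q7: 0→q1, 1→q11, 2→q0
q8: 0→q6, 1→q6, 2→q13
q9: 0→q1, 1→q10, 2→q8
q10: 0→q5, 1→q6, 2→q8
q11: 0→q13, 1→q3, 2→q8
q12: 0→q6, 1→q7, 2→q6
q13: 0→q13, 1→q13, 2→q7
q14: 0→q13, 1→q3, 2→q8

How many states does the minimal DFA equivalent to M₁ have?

6

States {q2,q4,q12} cannot be reached from the start state, so discard them.
P0 = {q0,q1,q5,q6,q8,q9,q10,q13} | {q3,q7,q11,q14}.
Split {q0,q1,q5,q6,q8,q9,q10,q13} by δ(·,2) → {q0,q1,q5,q6,q8,q9,q10} and {q13}.
Split {q0,q1,q5,q6,q8,q9,q10} by δ(·,1) → {q0,q6,q8,q9,q10} and {q1,q5}.
Split {q0,q6,q8,q9,q10} by δ(·,0) → {q6,q9,q10} and {q0,q8}.
Split {q3,q7,q11,q14} by δ(·,0) → {q3,q7} and {q11,q14}.
Stable partition: {q6,q9,q10} | {q3,q7} | {q13} | {q1,q5} | {q0,q8} | {q11,q14} — 6 equivalence classes.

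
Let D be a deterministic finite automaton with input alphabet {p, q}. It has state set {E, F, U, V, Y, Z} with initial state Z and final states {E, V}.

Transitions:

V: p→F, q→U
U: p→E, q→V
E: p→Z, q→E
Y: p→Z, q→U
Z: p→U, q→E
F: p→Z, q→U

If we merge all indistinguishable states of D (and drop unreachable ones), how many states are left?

5

Reachable states from the start: {E,F,U,V,Z}. Unreachable: {Y} — drop them.
Start with accepting vs non-accepting: {E,V} | {F,U,Z}.
On input q, block {E,V} splits into {E} and {V}.
Split {F,U,Z} by δ(·,p) → {F,Z} and {U}.
On input p, block {F,Z} splits into {F} and {Z}.
Stable partition: {E} | {F} | {V} | {U} | {Z} — 5 equivalence classes.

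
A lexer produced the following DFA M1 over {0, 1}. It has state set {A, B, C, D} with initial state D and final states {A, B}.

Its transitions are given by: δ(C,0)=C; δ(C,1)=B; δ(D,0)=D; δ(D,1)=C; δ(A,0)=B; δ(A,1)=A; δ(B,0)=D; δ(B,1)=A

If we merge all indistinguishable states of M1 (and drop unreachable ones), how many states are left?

All states are reachable from the start state.
Initial partition by acceptance: {A,B} | {C,D}.
Refine {A,B} on symbol 0: members go to different blocks, giving {A} and {B}.
Refine {C,D} on symbol 1: members go to different blocks, giving {C} and {D}.
No further refinement is possible. Final partition (4 blocks): {A} | {C} | {B} | {D}.

4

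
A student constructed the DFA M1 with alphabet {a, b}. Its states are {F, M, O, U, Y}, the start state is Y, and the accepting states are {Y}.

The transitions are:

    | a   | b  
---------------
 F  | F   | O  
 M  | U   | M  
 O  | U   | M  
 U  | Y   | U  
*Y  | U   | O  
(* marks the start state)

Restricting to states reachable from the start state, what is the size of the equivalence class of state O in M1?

States {F} cannot be reached from the start state, so discard them.
P0 = {Y} | {M,O,U}.
Refine {M,O,U} on symbol a: members go to different blocks, giving {M,O} and {U}.
No further refinement is possible. Final partition (3 blocks): {Y} | {M,O} | {U}.
The equivalence class containing O is {M,O}, of size 2.

2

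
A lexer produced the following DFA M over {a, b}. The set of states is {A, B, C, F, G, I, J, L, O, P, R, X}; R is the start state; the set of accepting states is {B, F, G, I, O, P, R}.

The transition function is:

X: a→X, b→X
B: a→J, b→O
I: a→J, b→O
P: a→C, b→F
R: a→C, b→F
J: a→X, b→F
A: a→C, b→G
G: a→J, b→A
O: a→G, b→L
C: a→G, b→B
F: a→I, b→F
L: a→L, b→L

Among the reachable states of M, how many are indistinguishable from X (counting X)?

2

States {P} cannot be reached from the start state, so discard them.
Start with accepting vs non-accepting: {B,F,G,I,O,R} | {A,C,J,L,X}.
On input a, block {B,F,G,I,O,R} splits into {B,G,I,R} and {F,O}.
Refine {B,G,I,R} on symbol b: members go to different blocks, giving {B,I,R} and {G}.
Refine {A,C,J,L,X} on symbol a: members go to different blocks, giving {A,J,L,X} and {C}.
Refine {B,I,R} on symbol a: members go to different blocks, giving {B,I} and {R}.
Refine {A,J,L,X} on symbol a: members go to different blocks, giving {J,L,X} and {A}.
Refine {J,L,X} on symbol b: members go to different blocks, giving {L,X} and {J}.
Split {F,O} by δ(·,a) → {F} and {O}.
No further refinement is possible. Final partition (9 blocks): {B,I} | {L,X} | {F} | {G} | {C} | {R} | {A} | {J} | {O}.
State X belongs to the block {L,X}, which has 2 states.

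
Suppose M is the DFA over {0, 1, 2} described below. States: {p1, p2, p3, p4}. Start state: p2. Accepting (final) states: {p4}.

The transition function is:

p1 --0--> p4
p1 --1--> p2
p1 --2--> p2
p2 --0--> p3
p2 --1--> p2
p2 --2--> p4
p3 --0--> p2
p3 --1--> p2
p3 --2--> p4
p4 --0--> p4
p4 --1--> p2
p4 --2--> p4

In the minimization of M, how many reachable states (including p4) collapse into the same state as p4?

Reachable states from the start: {p2,p3,p4}. Unreachable: {p1} — drop them.
Start with accepting vs non-accepting: {p4} | {p2,p3}.
The partition is now stable with 2 blocks: {p4} | {p2,p3}.
The equivalence class containing p4 is {p4}, of size 1.

1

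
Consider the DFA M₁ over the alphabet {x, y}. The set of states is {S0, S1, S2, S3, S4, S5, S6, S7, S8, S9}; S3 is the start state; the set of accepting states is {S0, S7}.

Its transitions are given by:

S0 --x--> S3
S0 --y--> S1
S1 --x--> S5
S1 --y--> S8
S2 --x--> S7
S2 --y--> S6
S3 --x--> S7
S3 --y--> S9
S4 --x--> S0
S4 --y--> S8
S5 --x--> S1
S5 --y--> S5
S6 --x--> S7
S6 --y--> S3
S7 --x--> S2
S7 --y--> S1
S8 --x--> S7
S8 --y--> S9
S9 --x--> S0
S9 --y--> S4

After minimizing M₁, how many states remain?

4

All states are reachable from the start state.
Start with accepting vs non-accepting: {S0,S7} | {S1,S2,S3,S4,S5,S6,S8,S9}.
Split {S1,S2,S3,S4,S5,S6,S8,S9} by δ(·,x) → {S2,S3,S4,S6,S8,S9} and {S1,S5}.
Refine {S1,S5} on symbol y: members go to different blocks, giving {S1} and {S5}.
Stable partition: {S0,S7} | {S2,S3,S4,S6,S8,S9} | {S1} | {S5} — 4 equivalence classes.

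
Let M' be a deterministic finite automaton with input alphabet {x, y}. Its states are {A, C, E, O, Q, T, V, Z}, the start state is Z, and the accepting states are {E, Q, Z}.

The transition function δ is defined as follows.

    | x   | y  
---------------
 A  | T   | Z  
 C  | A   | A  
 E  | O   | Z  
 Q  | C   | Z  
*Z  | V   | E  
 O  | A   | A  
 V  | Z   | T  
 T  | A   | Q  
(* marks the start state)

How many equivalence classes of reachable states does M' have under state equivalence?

6

Start with accepting vs non-accepting: {E,Q,Z} | {A,C,O,T,V}.
Refine {A,C,O,T,V} on symbol x: members go to different blocks, giving {A,C,O,T} and {V}.
Refine {E,Q,Z} on symbol x: members go to different blocks, giving {E,Q} and {Z}.
Refine {A,C,O,T} on symbol y: members go to different blocks, giving {C,O} and {A} and {T}.
The partition is now stable with 6 blocks: {E,Q} | {C,O} | {V} | {Z} | {A} | {T}.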